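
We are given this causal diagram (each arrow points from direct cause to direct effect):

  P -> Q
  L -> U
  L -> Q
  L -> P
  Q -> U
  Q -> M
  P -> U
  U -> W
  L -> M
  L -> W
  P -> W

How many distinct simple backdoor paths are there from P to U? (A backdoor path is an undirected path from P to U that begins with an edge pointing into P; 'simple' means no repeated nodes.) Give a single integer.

A backdoor path from P to U is any simple undirected path whose first edge points into P (i.e. leaves P via a parent).
Parents of P: {L}.
Enumerating:
  P1: P <- L -> Q -> U
  P2: P <- L -> M <- Q -> U
  P3: P <- L -> U
  P4: P <- L -> W <- U
That exhausts the simple backdoor paths. Count: 4.

4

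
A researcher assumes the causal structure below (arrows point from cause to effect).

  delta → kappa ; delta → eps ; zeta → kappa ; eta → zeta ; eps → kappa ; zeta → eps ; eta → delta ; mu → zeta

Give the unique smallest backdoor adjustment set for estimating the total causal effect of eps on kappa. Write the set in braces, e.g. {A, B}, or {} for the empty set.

{delta, zeta}

Variables eligible for adjustment (non-descendants of eps, excluding eps and kappa): {delta, eta, mu, zeta}.
Backdoor paths from eps to kappa:
  P1: eps <- zeta <- eta -> delta -> kappa
  P2: eps <- zeta -> kappa
  P3: eps <- delta <- eta -> zeta -> kappa
  P4: eps <- delta -> kappa
The empty set is not sufficient: P1 (eps <- zeta <- eta -> delta -> kappa) has no collider blocking it and no conditioned non-collider, so it is open.
Try {delta, zeta}:
  P1: blocked at chain node zeta ∈ conditioning set.
  P2: blocked at fork node zeta ∈ conditioning set.
  P3: blocked at chain node delta ∈ conditioning set.
  P4: blocked at fork node delta ∈ conditioning set.
{delta, zeta} contains no descendant of eps and blocks every backdoor path.
Every element of {delta, zeta} is needed (dropping delta leaves P4 open; dropping zeta leaves P2 open), so no proper subset is valid.
Among all size-2 subsets of the eligible variables, only {delta, zeta} blocks every backdoor path, so it is the unique smallest valid adjustment set.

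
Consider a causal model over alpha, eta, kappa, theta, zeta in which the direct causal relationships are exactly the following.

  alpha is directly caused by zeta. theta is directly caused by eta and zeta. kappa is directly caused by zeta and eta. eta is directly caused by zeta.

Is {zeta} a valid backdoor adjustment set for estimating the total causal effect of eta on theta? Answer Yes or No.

Yes

Backdoor paths from eta to theta (paths whose first edge points into eta):
  P1: eta <- zeta -> theta
Condition 1 (no descendant of eta in the set): holds — descendants of eta are {kappa, theta}; none are in {zeta}.
Condition 2 (every backdoor path blocked by {zeta}):
  P1: blocked at fork node zeta ∈ conditioning set.
{zeta} satisfies the backdoor criterion.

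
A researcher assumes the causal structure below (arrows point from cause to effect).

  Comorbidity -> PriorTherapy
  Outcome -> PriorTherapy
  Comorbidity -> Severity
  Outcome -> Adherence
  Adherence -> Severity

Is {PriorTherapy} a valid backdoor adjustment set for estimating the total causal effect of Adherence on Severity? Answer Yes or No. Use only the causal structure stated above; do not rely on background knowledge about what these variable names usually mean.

No

Backdoor paths from Adherence to Severity (paths whose first edge points into Adherence):
  P1: Adherence <- Outcome -> PriorTherapy <- Comorbidity -> Severity
Condition 1 (no descendant of Adherence in the set): holds — descendants of Adherence are {Severity}; none are in {PriorTherapy}.
Condition 2 (every backdoor path blocked by {PriorTherapy}):
  P1: open — collider(s) PriorTherapy are conditioned on (or have a conditioned descendant) and no non-collider on the path is in the set.
{PriorTherapy} does not satisfy the backdoor criterion.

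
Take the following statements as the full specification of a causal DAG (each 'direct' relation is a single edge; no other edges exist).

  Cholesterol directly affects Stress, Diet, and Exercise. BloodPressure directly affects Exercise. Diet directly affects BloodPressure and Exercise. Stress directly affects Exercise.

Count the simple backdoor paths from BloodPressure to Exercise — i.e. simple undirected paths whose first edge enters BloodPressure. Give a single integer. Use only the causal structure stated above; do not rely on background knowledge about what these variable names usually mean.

3

A backdoor path from BloodPressure to Exercise is any simple undirected path whose first edge points into BloodPressure (i.e. leaves BloodPressure via a parent).
Parents of BloodPressure: {Diet}.
Enumerating:
  P1: BloodPressure <- Diet <- Cholesterol -> Stress -> Exercise
  P2: BloodPressure <- Diet <- Cholesterol -> Exercise
  P3: BloodPressure <- Diet -> Exercise
That exhausts the simple backdoor paths. Count: 3.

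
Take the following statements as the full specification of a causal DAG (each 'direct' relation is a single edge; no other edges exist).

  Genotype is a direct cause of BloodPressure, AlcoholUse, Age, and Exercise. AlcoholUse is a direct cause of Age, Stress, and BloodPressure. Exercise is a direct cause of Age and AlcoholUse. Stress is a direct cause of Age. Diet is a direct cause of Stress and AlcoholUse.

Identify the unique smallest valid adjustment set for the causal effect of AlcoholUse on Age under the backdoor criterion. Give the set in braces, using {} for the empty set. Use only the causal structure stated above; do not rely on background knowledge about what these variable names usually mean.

Variables eligible for adjustment (non-descendants of AlcoholUse, excluding AlcoholUse and Age): {Diet, Exercise, Genotype}.
Backdoor paths from AlcoholUse to Age:
  P1: AlcoholUse <- Genotype -> Exercise -> Age
  P2: AlcoholUse <- Genotype -> Age
  P3: AlcoholUse <- Diet -> Stress -> Age
  P4: AlcoholUse <- Exercise <- Genotype -> Age
  P5: AlcoholUse <- Exercise -> Age
The empty set is not sufficient: P1 (AlcoholUse <- Genotype -> Exercise -> Age) has no collider blocking it and no conditioned non-collider, so it is open.
Try {Diet, Exercise, Genotype}:
  P1: blocked at fork node Genotype ∈ conditioning set.
  P2: blocked at fork node Genotype ∈ conditioning set.
  P3: blocked at fork node Diet ∈ conditioning set.
  P4: blocked at chain node Exercise ∈ conditioning set.
  P5: blocked at fork node Exercise ∈ conditioning set.
{Diet, Exercise, Genotype} contains no descendant of AlcoholUse and blocks every backdoor path.
Every element of {Diet, Exercise, Genotype} is needed (dropping Diet leaves P3 open; dropping Exercise leaves P5 open; dropping Genotype leaves P2 open), so no proper subset is valid.
Among all size-3 subsets of the eligible variables, only {Diet, Exercise, Genotype} blocks every backdoor path, so it is the unique smallest valid adjustment set.

{Diet, Exercise, Genotype}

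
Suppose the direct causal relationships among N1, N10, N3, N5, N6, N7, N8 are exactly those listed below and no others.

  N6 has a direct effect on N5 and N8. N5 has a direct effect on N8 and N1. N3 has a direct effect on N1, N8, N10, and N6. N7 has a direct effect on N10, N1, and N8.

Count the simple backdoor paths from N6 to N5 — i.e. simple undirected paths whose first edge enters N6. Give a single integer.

A backdoor path from N6 to N5 is any simple undirected path whose first edge points into N6 (i.e. leaves N6 via a parent).
Parents of N6: {N3}.
Enumerating:
  P1: N6 <- N3 -> N10 <- N7 -> N8 <- N5
  P2: N6 <- N3 -> N10 <- N7 -> N1 <- N5
  P3: N6 <- N3 -> N8 <- N7 -> N1 <- N5
  P4: N6 <- N3 -> N8 <- N5
  P5: N6 <- N3 -> N1 <- N7 -> N8 <- N5
  P6: N6 <- N3 -> N1 <- N5
That exhausts the simple backdoor paths. Count: 6.

6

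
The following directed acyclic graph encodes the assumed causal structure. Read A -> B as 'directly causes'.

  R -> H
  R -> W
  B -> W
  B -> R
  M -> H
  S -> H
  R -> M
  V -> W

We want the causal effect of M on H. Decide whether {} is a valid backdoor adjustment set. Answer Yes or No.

Backdoor paths from M to H (paths whose first edge points into M):
  P1: M <- R -> H
Condition 1 (no descendant of M in the set): holds — descendants of M are {H}; none are in {}.
Condition 2 (every backdoor path blocked by {}):
  P1: open — no interior node is in the conditioning set.
{} does not satisfy the backdoor criterion.

No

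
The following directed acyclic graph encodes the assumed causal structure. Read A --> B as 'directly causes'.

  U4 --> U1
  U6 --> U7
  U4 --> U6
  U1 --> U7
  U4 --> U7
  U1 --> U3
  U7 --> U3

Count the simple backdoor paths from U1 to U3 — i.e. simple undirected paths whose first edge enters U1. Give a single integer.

2

A backdoor path from U1 to U3 is any simple undirected path whose first edge points into U1 (i.e. leaves U1 via a parent).
Parents of U1: {U4}.
Enumerating:
  P1: U1 <- U4 -> U6 -> U7 -> U3
  P2: U1 <- U4 -> U7 -> U3
That exhausts the simple backdoor paths. Count: 2.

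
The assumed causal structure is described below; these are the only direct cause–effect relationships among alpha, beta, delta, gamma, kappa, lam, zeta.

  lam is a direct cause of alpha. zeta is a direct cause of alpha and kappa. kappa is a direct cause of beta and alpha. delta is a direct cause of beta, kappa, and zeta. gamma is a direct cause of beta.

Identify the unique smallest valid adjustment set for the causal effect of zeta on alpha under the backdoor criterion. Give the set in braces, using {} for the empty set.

Variables eligible for adjustment (non-descendants of zeta, excluding zeta and alpha): {delta, gamma, lam}.
Backdoor paths from zeta to alpha:
  P1: zeta <- delta -> kappa -> alpha
  P2: zeta <- delta -> beta <- kappa -> alpha
The empty set is not sufficient: P1 (zeta <- delta -> kappa -> alpha) has no collider blocking it and no conditioned non-collider, so it is open.
Try {delta}:
  P1: blocked at fork node delta ∈ conditioning set.
  P2: blocked at fork node delta ∈ conditioning set.
{delta} contains no descendant of zeta and blocks every backdoor path.
No other singleton works — e.g. {lam} leaves P1 open — so {delta} is the unique smallest valid adjustment set.

{delta}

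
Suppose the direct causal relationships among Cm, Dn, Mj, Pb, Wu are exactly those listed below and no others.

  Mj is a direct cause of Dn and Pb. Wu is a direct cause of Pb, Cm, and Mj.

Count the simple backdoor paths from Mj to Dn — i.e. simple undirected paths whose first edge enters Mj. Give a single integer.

A backdoor path from Mj to Dn is any simple undirected path whose first edge points into Mj (i.e. leaves Mj via a parent).
Parents of Mj: {Wu}.
No simple path from any parent of Mj reaches Dn without revisiting Mj, so there are no backdoor paths.

0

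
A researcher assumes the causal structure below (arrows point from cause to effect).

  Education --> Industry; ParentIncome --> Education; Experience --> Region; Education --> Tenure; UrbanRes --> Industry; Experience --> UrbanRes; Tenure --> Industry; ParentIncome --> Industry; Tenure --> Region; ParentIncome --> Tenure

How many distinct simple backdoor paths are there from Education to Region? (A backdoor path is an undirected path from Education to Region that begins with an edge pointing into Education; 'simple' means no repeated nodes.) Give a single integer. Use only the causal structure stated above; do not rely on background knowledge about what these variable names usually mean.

A backdoor path from Education to Region is any simple undirected path whose first edge points into Education (i.e. leaves Education via a parent).
Parents of Education: {ParentIncome}.
Enumerating:
  P1: Education <- ParentIncome -> Tenure -> Region
  P2: Education <- ParentIncome -> Tenure -> Industry <- UrbanRes <- Experience -> Region
  P3: Education <- ParentIncome -> Industry <- UrbanRes <- Experience -> Region
  P4: Education <- ParentIncome -> Industry <- Tenure -> Region
That exhausts the simple backdoor paths. Count: 4.

4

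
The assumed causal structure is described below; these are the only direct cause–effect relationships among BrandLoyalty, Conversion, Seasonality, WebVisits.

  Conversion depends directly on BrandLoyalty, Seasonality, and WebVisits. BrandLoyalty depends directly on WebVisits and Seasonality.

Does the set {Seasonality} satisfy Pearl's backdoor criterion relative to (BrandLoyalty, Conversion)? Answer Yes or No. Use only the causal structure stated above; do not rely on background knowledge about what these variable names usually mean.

Backdoor paths from BrandLoyalty to Conversion (paths whose first edge points into BrandLoyalty):
  P1: BrandLoyalty <- Seasonality -> Conversion
  P2: BrandLoyalty <- WebVisits -> Conversion
Condition 1 (no descendant of BrandLoyalty in the set): holds — descendants of BrandLoyalty are {Conversion}; none are in {Seasonality}.
Condition 2 (every backdoor path blocked by {Seasonality}):
  P1: blocked at fork node Seasonality ∈ conditioning set.
  P2: open — no interior node is in the conditioning set.
{Seasonality} does not satisfy the backdoor criterion.

No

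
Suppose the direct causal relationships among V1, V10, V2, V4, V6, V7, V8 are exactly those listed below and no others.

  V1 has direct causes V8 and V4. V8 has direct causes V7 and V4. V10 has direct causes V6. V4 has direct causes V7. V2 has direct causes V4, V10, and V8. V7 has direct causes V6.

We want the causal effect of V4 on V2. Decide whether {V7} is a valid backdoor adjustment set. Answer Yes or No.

Yes

Backdoor paths from V4 to V2 (paths whose first edge points into V4):
  P1: V4 <- V7 <- V6 -> V10 -> V2
  P2: V4 <- V7 -> V8 -> V2
Condition 1 (no descendant of V4 in the set): holds — descendants of V4 are {V1, V2, V8}; none are in {V7}.
Condition 2 (every backdoor path blocked by {V7}):
  P1: blocked at chain node V7 ∈ conditioning set.
  P2: blocked at fork node V7 ∈ conditioning set.
{V7} satisfies the backdoor criterion.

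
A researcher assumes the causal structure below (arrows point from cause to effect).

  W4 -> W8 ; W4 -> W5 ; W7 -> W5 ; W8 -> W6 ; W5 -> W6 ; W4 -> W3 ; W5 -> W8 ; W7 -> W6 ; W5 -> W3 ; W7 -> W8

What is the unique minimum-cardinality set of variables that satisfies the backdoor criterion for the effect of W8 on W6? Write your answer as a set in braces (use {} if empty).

Variables eligible for adjustment (non-descendants of W8, excluding W8 and W6): {W3, W4, W5, W7}.
Backdoor paths from W8 to W6:
  P1: W8 <- W7 -> W5 -> W6
  P2: W8 <- W7 -> W6
  P3: W8 <- W4 -> W5 <- W7 -> W6
  P4: W8 <- W4 -> W5 -> W6
  P5: W8 <- W4 -> W3 <- W5 <- W7 -> W6
  P6: W8 <- W4 -> W3 <- W5 -> W6
  P7: W8 <- W5 <- W7 -> W6
  P8: W8 <- W5 -> W6
The empty set is not sufficient: P1 (W8 <- W7 -> W5 -> W6) has no collider blocking it and no conditioned non-collider, so it is open.
Try {W5, W7}:
  P1: blocked at fork node W7 ∈ conditioning set.
  P2: blocked at fork node W7 ∈ conditioning set.
  P3: blocked at fork node W7 ∈ conditioning set.
  P4: blocked at chain node W5 ∈ conditioning set.
  P5: blocked at collider W3 (neither it nor any descendant is in the conditioning set).
  P6: blocked at collider W3 (neither it nor any descendant is in the conditioning set).
  P7: blocked at chain node W5 ∈ conditioning set.
  P8: blocked at fork node W5 ∈ conditioning set.
{W5, W7} contains no descendant of W8 and blocks every backdoor path.
Every element of {W5, W7} is needed (dropping W5 leaves P4 open; dropping W7 leaves P2 open), so no proper subset is valid.
Among all size-2 subsets of the eligible variables, only {W5, W7} blocks every backdoor path, so it is the unique smallest valid adjustment set.

{W5, W7}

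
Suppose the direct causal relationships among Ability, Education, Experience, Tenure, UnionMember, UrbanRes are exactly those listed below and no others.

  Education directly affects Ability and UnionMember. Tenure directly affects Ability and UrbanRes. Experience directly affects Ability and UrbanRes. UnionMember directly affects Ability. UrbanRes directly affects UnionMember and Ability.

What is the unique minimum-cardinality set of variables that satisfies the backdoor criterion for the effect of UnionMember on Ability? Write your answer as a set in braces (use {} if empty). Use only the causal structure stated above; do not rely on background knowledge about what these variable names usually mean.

Variables eligible for adjustment (non-descendants of UnionMember, excluding UnionMember and Ability): {Education, Experience, Tenure, UrbanRes}.
Backdoor paths from UnionMember to Ability:
  P1: UnionMember <- Education -> Ability
  P2: UnionMember <- UrbanRes <- Experience -> Ability
  P3: UnionMember <- UrbanRes <- Tenure -> Ability
  P4: UnionMember <- UrbanRes -> Ability
The empty set is not sufficient: P1 (UnionMember <- Education -> Ability) has no collider blocking it and no conditioned non-collider, so it is open.
Try {Education, UrbanRes}:
  P1: blocked at fork node Education ∈ conditioning set.
  P2: blocked at chain node UrbanRes ∈ conditioning set.
  P3: blocked at chain node UrbanRes ∈ conditioning set.
  P4: blocked at fork node UrbanRes ∈ conditioning set.
{Education, UrbanRes} contains no descendant of UnionMember and blocks every backdoor path.
Every element of {Education, UrbanRes} is needed (dropping Education leaves P1 open; dropping UrbanRes leaves P2 open), so no proper subset is valid.
Among all size-2 subsets of the eligible variables, only {Education, UrbanRes} blocks every backdoor path, so it is the unique smallest valid adjustment set.

{Education, UrbanRes}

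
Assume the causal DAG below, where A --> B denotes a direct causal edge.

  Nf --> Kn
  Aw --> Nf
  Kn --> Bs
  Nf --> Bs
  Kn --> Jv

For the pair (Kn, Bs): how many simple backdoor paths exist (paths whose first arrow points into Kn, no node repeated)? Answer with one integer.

A backdoor path from Kn to Bs is any simple undirected path whose first edge points into Kn (i.e. leaves Kn via a parent).
Parents of Kn: {Nf}.
Enumerating:
  P1: Kn <- Nf -> Bs
That exhausts the simple backdoor paths. Count: 1.

1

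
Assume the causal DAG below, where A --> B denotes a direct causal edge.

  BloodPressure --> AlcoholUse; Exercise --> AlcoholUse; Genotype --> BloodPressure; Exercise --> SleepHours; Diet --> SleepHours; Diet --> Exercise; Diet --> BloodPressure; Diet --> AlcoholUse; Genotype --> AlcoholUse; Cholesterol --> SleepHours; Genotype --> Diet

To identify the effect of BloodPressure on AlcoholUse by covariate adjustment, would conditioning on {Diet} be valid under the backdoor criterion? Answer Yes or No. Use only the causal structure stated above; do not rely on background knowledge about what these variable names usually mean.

No

Backdoor paths from BloodPressure to AlcoholUse (paths whose first edge points into BloodPressure):
  P1: BloodPressure <- Genotype -> Diet -> Exercise -> AlcoholUse
  P2: BloodPressure <- Genotype -> Diet -> AlcoholUse
  P3: BloodPressure <- Genotype -> Diet -> SleepHours <- Exercise -> AlcoholUse
  P4: BloodPressure <- Genotype -> AlcoholUse
  P5: BloodPressure <- Diet <- Genotype -> AlcoholUse
  P6: BloodPressure <- Diet -> Exercise -> AlcoholUse
  P7: BloodPressure <- Diet -> AlcoholUse
  P8: BloodPressure <- Diet -> SleepHours <- Exercise -> AlcoholUse
Condition 1 (no descendant of BloodPressure in the set): holds — descendants of BloodPressure are {AlcoholUse}; none are in {Diet}.
Condition 2 (every backdoor path blocked by {Diet}):
  P1: blocked at chain node Diet ∈ conditioning set.
  P2: blocked at chain node Diet ∈ conditioning set.
  P3: blocked at chain node Diet ∈ conditioning set.
  P4: open — no interior node is in the conditioning set.
  P5: blocked at chain node Diet ∈ conditioning set.
  P6: blocked at fork node Diet ∈ conditioning set.
  P7: blocked at fork node Diet ∈ conditioning set.
  P8: blocked at fork node Diet ∈ conditioning set.
{Diet} does not satisfy the backdoor criterion.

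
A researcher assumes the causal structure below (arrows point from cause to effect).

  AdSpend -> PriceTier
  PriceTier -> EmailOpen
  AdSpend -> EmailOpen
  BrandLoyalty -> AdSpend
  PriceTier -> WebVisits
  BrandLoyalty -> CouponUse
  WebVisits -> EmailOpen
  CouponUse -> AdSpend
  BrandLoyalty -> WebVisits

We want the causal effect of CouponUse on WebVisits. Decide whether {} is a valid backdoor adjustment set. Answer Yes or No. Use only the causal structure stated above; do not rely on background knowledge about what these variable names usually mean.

Backdoor paths from CouponUse to WebVisits (paths whose first edge points into CouponUse):
  P1: CouponUse <- BrandLoyalty -> AdSpend -> PriceTier -> WebVisits
  P2: CouponUse <- BrandLoyalty -> AdSpend -> PriceTier -> EmailOpen <- WebVisits
  P3: CouponUse <- BrandLoyalty -> AdSpend -> EmailOpen <- PriceTier -> WebVisits
  P4: CouponUse <- BrandLoyalty -> AdSpend -> EmailOpen <- WebVisits
  P5: CouponUse <- BrandLoyalty -> WebVisits
Condition 1 (no descendant of CouponUse in the set): holds — descendants of CouponUse are {AdSpend, EmailOpen, PriceTier, WebVisits}; none are in {}.
Condition 2 (every backdoor path blocked by {}):
  P1: open — no interior node is in the conditioning set.
  P2: blocked at collider EmailOpen (neither it nor any descendant is in the conditioning set).
  P3: blocked at collider EmailOpen (neither it nor any descendant is in the conditioning set).
  P4: blocked at collider EmailOpen (neither it nor any descendant is in the conditioning set).
  P5: open — no interior node is in the conditioning set.
{} does not satisfy the backdoor criterion.

No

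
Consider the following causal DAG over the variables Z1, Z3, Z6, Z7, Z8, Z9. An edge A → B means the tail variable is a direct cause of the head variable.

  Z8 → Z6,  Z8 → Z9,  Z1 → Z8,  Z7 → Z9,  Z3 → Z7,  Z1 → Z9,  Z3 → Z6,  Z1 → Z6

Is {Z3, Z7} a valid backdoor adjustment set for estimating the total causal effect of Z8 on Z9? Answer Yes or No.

Backdoor paths from Z8 to Z9 (paths whose first edge points into Z8):
  P1: Z8 <- Z1 -> Z6 <- Z3 -> Z7 -> Z9
  P2: Z8 <- Z1 -> Z9
Condition 1 (no descendant of Z8 in the set): holds — descendants of Z8 are {Z6, Z9}; none are in {Z3, Z7}.
Condition 2 (every backdoor path blocked by {Z3, Z7}):
  P1: blocked at collider Z6 (neither it nor any descendant is in the conditioning set).
  P2: open — no interior node is in the conditioning set.
{Z3, Z7} does not satisfy the backdoor criterion.

No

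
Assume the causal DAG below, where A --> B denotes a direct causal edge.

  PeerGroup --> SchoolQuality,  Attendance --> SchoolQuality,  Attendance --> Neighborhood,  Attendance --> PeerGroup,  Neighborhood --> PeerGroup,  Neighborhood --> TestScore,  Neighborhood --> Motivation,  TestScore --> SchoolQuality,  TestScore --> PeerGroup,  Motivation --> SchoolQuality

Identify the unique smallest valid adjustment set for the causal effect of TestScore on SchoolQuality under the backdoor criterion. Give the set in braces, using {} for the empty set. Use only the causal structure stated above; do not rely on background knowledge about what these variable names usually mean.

Variables eligible for adjustment (non-descendants of TestScore, excluding TestScore and SchoolQuality): {Attendance, Motivation, Neighborhood}.
Backdoor paths from TestScore to SchoolQuality:
  P1: TestScore <- Neighborhood <- Attendance -> PeerGroup -> SchoolQuality
  P2: TestScore <- Neighborhood <- Attendance -> SchoolQuality
  P3: TestScore <- Neighborhood -> PeerGroup <- Attendance -> SchoolQuality
  P4: TestScore <- Neighborhood -> PeerGroup -> SchoolQuality
  P5: TestScore <- Neighborhood -> Motivation -> SchoolQuality
The empty set is not sufficient: P1 (TestScore <- Neighborhood <- Attendance -> PeerGroup -> SchoolQuality) has no collider blocking it and no conditioned non-collider, so it is open.
Try {Neighborhood}:
  P1: blocked at chain node Neighborhood ∈ conditioning set.
  P2: blocked at chain node Neighborhood ∈ conditioning set.
  P3: blocked at fork node Neighborhood ∈ conditioning set.
  P4: blocked at fork node Neighborhood ∈ conditioning set.
  P5: blocked at fork node Neighborhood ∈ conditioning set.
{Neighborhood} contains no descendant of TestScore and blocks every backdoor path.
No other singleton works — e.g. {Attendance} leaves P4 open — so {Neighborhood} is the unique smallest valid adjustment set.

{Neighborhood}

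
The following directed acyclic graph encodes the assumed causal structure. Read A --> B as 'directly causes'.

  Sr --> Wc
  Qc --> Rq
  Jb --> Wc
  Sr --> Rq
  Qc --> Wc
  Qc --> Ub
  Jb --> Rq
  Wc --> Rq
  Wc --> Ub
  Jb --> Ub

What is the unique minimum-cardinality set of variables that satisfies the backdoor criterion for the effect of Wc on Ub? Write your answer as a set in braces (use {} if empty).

Variables eligible for adjustment (non-descendants of Wc, excluding Wc and Ub): {Jb, Qc, Sr}.
Backdoor paths from Wc to Ub:
  P1: Wc <- Qc -> Rq <- Jb -> Ub
  P2: Wc <- Qc -> Ub
  P3: Wc <- Sr -> Rq <- Qc -> Ub
  P4: Wc <- Sr -> Rq <- Jb -> Ub
  P5: Wc <- Jb -> Rq <- Qc -> Ub
  P6: Wc <- Jb -> Ub
The empty set is not sufficient: P2 (Wc <- Qc -> Ub) has no collider blocking it and no conditioned non-collider, so it is open.
Try {Jb, Qc}:
  P1: blocked at fork node Qc ∈ conditioning set.
  P2: blocked at fork node Qc ∈ conditioning set.
  P3: blocked at collider Rq (neither it nor any descendant is in the conditioning set).
  P4: blocked at collider Rq (neither it nor any descendant is in the conditioning set).
  P5: blocked at fork node Jb ∈ conditioning set.
  P6: blocked at fork node Jb ∈ conditioning set.
{Jb, Qc} contains no descendant of Wc and blocks every backdoor path.
Every element of {Jb, Qc} is needed (dropping Jb leaves P6 open; dropping Qc leaves P2 open), so no proper subset is valid.
Among all size-2 subsets of the eligible variables, only {Jb, Qc} blocks every backdoor path, so it is the unique smallest valid adjustment set.

{Jb, Qc}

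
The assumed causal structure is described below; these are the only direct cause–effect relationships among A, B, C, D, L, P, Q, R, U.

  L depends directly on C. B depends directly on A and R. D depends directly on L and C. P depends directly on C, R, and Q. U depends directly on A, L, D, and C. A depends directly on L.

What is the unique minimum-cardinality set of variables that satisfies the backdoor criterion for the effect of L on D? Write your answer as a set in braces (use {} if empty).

Variables eligible for adjustment (non-descendants of L, excluding L and D): {C, P, Q, R}.
Backdoor paths from L to D:
  P1: L <- C -> D
  P2: L <- C -> P <- R -> B <- A -> U <- D
  P3: L <- C -> U <- D
The empty set is not sufficient: P1 (L <- C -> D) has no collider blocking it and no conditioned non-collider, so it is open.
Try {C}:
  P1: blocked at fork node C ∈ conditioning set.
  P2: blocked at fork node C ∈ conditioning set.
  P3: blocked at fork node C ∈ conditioning set.
{C} contains no descendant of L and blocks every backdoor path.
No other singleton works — e.g. {Q} leaves P1 open — so {C} is the unique smallest valid adjustment set.

{C}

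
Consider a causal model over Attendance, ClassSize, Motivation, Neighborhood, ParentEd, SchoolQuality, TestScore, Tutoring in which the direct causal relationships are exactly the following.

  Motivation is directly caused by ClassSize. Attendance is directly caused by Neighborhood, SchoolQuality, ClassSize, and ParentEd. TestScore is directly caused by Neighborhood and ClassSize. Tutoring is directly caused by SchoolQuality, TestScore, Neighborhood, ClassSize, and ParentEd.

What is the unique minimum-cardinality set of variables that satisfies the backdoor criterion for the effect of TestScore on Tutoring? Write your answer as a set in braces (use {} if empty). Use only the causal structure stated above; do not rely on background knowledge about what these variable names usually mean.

Variables eligible for adjustment (non-descendants of TestScore, excluding TestScore and Tutoring): {Attendance, ClassSize, Motivation, Neighborhood, ParentEd, SchoolQuality}.
Backdoor paths from TestScore to Tutoring:
  P1: TestScore <- Neighborhood -> Tutoring
  P2: TestScore <- Neighborhood -> Attendance <- ParentEd -> Tutoring
  P3: TestScore <- Neighborhood -> Attendance <- SchoolQuality -> Tutoring
  P4: TestScore <- Neighborhood -> Attendance <- ClassSize -> Tutoring
  P5: TestScore <- ClassSize -> Tutoring
  P6: TestScore <- ClassSize -> Attendance <- ParentEd -> Tutoring
  P7: TestScore <- ClassSize -> Attendance <- SchoolQuality -> Tutoring
  P8: TestScore <- ClassSize -> Attendance <- Neighborhood -> Tutoring
The empty set is not sufficient: P1 (TestScore <- Neighborhood -> Tutoring) has no collider blocking it and no conditioned non-collider, so it is open.
Try {ClassSize, Neighborhood}:
  P1: blocked at fork node Neighborhood ∈ conditioning set.
  P2: blocked at fork node Neighborhood ∈ conditioning set.
  P3: blocked at fork node Neighborhood ∈ conditioning set.
  P4: blocked at fork node Neighborhood ∈ conditioning set.
  P5: blocked at fork node ClassSize ∈ conditioning set.
  P6: blocked at fork node ClassSize ∈ conditioning set.
  P7: blocked at fork node ClassSize ∈ conditioning set.
  P8: blocked at fork node ClassSize ∈ conditioning set.
{ClassSize, Neighborhood} contains no descendant of TestScore and blocks every backdoor path.
Every element of {ClassSize, Neighborhood} is needed (dropping ClassSize leaves P5 open; dropping Neighborhood leaves P1 open), so no proper subset is valid.
Among all size-2 subsets of the eligible variables, only {ClassSize, Neighborhood} blocks every backdoor path, so it is the unique smallest valid adjustment set.

{ClassSize, Neighborhood}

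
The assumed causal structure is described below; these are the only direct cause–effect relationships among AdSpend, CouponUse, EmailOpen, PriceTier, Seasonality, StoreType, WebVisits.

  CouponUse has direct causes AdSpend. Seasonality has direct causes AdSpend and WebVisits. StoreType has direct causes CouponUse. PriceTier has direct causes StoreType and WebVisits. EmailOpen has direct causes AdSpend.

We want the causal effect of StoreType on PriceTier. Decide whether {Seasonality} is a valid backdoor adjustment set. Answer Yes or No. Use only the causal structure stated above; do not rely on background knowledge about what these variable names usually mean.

Backdoor paths from StoreType to PriceTier (paths whose first edge points into StoreType):
  P1: StoreType <- CouponUse <- AdSpend -> Seasonality <- WebVisits -> PriceTier
Condition 1 (no descendant of StoreType in the set): holds — descendants of StoreType are {PriceTier}; none are in {Seasonality}.
Condition 2 (every backdoor path blocked by {Seasonality}):
  P1: open — collider(s) Seasonality are conditioned on (or have a conditioned descendant) and no non-collider on the path is in the set.
{Seasonality} does not satisfy the backdoor criterion.

No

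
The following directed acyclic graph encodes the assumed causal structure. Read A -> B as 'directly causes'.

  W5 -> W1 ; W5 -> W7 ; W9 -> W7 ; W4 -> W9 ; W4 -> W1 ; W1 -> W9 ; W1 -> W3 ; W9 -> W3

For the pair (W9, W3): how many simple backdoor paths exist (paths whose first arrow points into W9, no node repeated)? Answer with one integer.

2

A backdoor path from W9 to W3 is any simple undirected path whose first edge points into W9 (i.e. leaves W9 via a parent).
Parents of W9: {W1, W4}.
Enumerating:
  P1: W9 <- W4 -> W1 -> W3
  P2: W9 <- W1 -> W3
That exhausts the simple backdoor paths. Count: 2.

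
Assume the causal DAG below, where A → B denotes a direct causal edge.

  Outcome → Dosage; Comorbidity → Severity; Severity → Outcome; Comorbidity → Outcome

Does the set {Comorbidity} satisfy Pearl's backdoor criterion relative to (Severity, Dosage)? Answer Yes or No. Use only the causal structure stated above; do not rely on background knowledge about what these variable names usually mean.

Yes

Backdoor paths from Severity to Dosage (paths whose first edge points into Severity):
  P1: Severity <- Comorbidity -> Outcome -> Dosage
Condition 1 (no descendant of Severity in the set): holds — descendants of Severity are {Dosage, Outcome}; none are in {Comorbidity}.
Condition 2 (every backdoor path blocked by {Comorbidity}):
  P1: blocked at fork node Comorbidity ∈ conditioning set.
{Comorbidity} satisfies the backdoor criterion.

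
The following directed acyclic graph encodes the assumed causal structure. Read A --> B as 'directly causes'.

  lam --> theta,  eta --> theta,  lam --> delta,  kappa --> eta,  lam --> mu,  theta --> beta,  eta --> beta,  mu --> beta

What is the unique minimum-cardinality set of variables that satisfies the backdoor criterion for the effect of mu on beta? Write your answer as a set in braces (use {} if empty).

{lam}

Variables eligible for adjustment (non-descendants of mu, excluding mu and beta): {delta, eta, kappa, lam, theta}.
Backdoor paths from mu to beta:
  P1: mu <- lam -> theta <- eta -> beta
  P2: mu <- lam -> theta -> beta
The empty set is not sufficient: P2 (mu <- lam -> theta -> beta) has no collider blocking it and no conditioned non-collider, so it is open.
Try {lam}:
  P1: blocked at fork node lam ∈ conditioning set.
  P2: blocked at fork node lam ∈ conditioning set.
{lam} contains no descendant of mu and blocks every backdoor path.
No other singleton works — e.g. {kappa} leaves P2 open — so {lam} is the unique smallest valid adjustment set.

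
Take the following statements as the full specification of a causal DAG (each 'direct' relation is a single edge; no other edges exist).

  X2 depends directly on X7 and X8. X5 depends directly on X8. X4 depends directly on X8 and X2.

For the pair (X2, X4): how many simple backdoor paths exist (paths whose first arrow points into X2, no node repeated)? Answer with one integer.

A backdoor path from X2 to X4 is any simple undirected path whose first edge points into X2 (i.e. leaves X2 via a parent).
Parents of X2: {X7, X8}.
Enumerating:
  P1: X2 <- X8 -> X4
That exhausts the simple backdoor paths. Count: 1.

1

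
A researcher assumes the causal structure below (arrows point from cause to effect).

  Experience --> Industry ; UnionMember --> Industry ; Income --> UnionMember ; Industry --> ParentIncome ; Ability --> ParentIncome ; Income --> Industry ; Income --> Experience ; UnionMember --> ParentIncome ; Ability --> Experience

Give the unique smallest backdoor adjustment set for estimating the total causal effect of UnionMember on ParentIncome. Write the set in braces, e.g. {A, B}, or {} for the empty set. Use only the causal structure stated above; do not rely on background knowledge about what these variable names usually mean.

{Income}

Variables eligible for adjustment (non-descendants of UnionMember, excluding UnionMember and ParentIncome): {Ability, Experience, Income}.
Backdoor paths from UnionMember to ParentIncome:
  P1: UnionMember <- Income -> Experience <- Ability -> ParentIncome
  P2: UnionMember <- Income -> Experience -> Industry -> ParentIncome
  P3: UnionMember <- Income -> Industry <- Experience <- Ability -> ParentIncome
  P4: UnionMember <- Income -> Industry -> ParentIncome
The empty set is not sufficient: P2 (UnionMember <- Income -> Experience -> Industry -> ParentIncome) has no collider blocking it and no conditioned non-collider, so it is open.
Try {Income}:
  P1: blocked at fork node Income ∈ conditioning set.
  P2: blocked at fork node Income ∈ conditioning set.
  P3: blocked at fork node Income ∈ conditioning set.
  P4: blocked at fork node Income ∈ conditioning set.
{Income} contains no descendant of UnionMember and blocks every backdoor path.
No other singleton works — e.g. {Ability} leaves P2 open — so {Income} is the unique smallest valid adjustment set.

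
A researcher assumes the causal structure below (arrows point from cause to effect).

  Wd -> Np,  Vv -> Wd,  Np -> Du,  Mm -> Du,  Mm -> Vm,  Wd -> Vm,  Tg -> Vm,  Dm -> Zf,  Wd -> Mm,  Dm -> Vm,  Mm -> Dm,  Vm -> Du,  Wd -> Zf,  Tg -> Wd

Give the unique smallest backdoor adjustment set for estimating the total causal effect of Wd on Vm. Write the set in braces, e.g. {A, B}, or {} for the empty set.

{Tg}

Variables eligible for adjustment (non-descendants of Wd, excluding Wd and Vm): {Tg, Vv}.
Backdoor paths from Wd to Vm:
  P1: Wd <- Tg -> Vm
The empty set is not sufficient: P1 (Wd <- Tg -> Vm) has no collider blocking it and no conditioned non-collider, so it is open.
Try {Tg}:
  P1: blocked at fork node Tg ∈ conditioning set.
{Tg} contains no descendant of Wd and blocks every backdoor path.
No other singleton works — e.g. {Vv} leaves P1 open — so {Tg} is the unique smallest valid adjustment set.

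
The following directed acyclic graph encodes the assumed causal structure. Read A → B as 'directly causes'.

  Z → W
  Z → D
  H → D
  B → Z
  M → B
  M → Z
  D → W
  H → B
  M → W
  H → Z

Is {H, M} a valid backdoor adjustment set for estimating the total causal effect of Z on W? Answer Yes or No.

Yes

Backdoor paths from Z to W (paths whose first edge points into Z):
  P1: Z <- H -> B <- M -> W
  P2: Z <- H -> D -> W
  P3: Z <- M -> B <- H -> D -> W
  P4: Z <- M -> W
  P5: Z <- B <- H -> D -> W
  P6: Z <- B <- M -> W
Condition 1 (no descendant of Z in the set): holds — descendants of Z are {D, W}; none are in {H, M}.
Condition 2 (every backdoor path blocked by {H, M}):
  P1: blocked at fork node H ∈ conditioning set.
  P2: blocked at fork node H ∈ conditioning set.
  P3: blocked at fork node M ∈ conditioning set.
  P4: blocked at fork node M ∈ conditioning set.
  P5: blocked at fork node H ∈ conditioning set.
  P6: blocked at fork node M ∈ conditioning set.
{H, M} satisfies the backdoor criterion.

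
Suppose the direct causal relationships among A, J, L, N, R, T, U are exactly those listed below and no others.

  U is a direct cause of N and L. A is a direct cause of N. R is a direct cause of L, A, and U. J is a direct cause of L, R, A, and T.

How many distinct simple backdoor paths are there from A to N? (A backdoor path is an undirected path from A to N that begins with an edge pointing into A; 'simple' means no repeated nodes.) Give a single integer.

7

A backdoor path from A to N is any simple undirected path whose first edge points into A (i.e. leaves A via a parent).
Parents of A: {J, R}.
Enumerating:
  P1: A <- J -> R -> U -> N
  P2: A <- J -> R -> L <- U -> N
  P3: A <- J -> L <- R -> U -> N
  P4: A <- J -> L <- U -> N
  P5: A <- R <- J -> L <- U -> N
  P6: A <- R -> U -> N
  P7: A <- R -> L <- U -> N
That exhausts the simple backdoor paths. Count: 7.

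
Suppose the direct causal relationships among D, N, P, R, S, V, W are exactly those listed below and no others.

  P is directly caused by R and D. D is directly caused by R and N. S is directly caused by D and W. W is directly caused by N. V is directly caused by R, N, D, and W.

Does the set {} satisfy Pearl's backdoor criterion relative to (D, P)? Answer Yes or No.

Backdoor paths from D to P (paths whose first edge points into D):
  P1: D <- R -> P
  P2: D <- N -> W -> V <- R -> P
  P3: D <- N -> V <- R -> P
Condition 1 (no descendant of D in the set): holds — descendants of D are {P, S, V}; none are in {}.
Condition 2 (every backdoor path blocked by {}):
  P1: open — no interior node is in the conditioning set.
  P2: blocked at collider V (neither it nor any descendant is in the conditioning set).
  P3: blocked at collider V (neither it nor any descendant is in the conditioning set).
{} does not satisfy the backdoor criterion.

No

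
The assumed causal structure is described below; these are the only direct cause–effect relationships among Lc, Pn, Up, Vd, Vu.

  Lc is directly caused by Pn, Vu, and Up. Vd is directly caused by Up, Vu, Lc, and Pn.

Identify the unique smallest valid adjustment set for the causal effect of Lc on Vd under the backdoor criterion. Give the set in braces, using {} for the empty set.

Variables eligible for adjustment (non-descendants of Lc, excluding Lc and Vd): {Pn, Up, Vu}.
Backdoor paths from Lc to Vd:
  P1: Lc <- Pn -> Vd
  P2: Lc <- Vu -> Vd
  P3: Lc <- Up -> Vd
The empty set is not sufficient: P1 (Lc <- Pn -> Vd) has no collider blocking it and no conditioned non-collider, so it is open.
Try {Pn, Up, Vu}:
  P1: blocked at fork node Pn ∈ conditioning set.
  P2: blocked at fork node Vu ∈ conditioning set.
  P3: blocked at fork node Up ∈ conditioning set.
{Pn, Up, Vu} contains no descendant of Lc and blocks every backdoor path.
Every element of {Pn, Up, Vu} is needed (dropping Pn leaves P1 open; dropping Up leaves P3 open; dropping Vu leaves P2 open), so no proper subset is valid.
Among all size-3 subsets of the eligible variables, only {Pn, Up, Vu} blocks every backdoor path, so it is the unique smallest valid adjustment set.

{Pn, Up, Vu}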